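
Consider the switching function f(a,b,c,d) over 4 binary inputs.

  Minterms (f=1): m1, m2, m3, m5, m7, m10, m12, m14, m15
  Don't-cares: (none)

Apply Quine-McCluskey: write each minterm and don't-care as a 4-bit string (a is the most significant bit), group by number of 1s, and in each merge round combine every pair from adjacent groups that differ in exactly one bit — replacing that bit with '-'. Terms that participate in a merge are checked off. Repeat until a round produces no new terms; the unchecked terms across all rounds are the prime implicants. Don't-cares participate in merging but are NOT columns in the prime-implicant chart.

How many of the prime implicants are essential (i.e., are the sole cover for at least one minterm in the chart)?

Round 0: 0001✓ 0010✓ 0011✓ 0101✓ 0111✓ 1010✓ 1100✓ 1110✓ 1111✓
Round 1: -010 -111 0-01✓ 0-11✓ 00-1✓ 001- 01-1✓ 1-10 11-0 111-
Round 2: 0--1
PIs = {-010, -111, 0--1, 001-, 1-10, 11-0, 111-}
Coverage chart:
  m1: 0--1 ←essential
  m2: -010,001-
  m3: 0--1,001-
  m5: 0--1 ←essential
  m7: -111,0--1
  m10: -010,1-10
  m12: 11-0 ←essential
  m14: 1-10,11-0,111-
  m15: -111,111-
Essential: 0--1, 11-0

2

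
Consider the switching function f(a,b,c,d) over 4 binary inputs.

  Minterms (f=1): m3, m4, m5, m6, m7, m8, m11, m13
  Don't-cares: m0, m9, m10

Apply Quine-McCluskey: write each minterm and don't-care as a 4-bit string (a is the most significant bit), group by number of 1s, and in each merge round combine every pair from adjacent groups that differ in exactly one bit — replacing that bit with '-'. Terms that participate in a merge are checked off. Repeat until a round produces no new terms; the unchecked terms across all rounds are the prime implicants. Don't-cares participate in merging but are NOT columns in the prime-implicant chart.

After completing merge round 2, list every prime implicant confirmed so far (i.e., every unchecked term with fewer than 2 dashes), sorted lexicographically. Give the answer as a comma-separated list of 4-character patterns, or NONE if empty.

-000, -011, -101, 0-00, 0-11, 1-01

Round 0: 0000✓ 0011✓ 0100✓ 0101✓ 0110✓ 0111✓ 1000✓ 1001✓ 1010✓ 1011✓ 1101✓
Round 1: -000 -011 -101 0-00 0-11 01-0✓ 01-1✓ 010-✓ 011-✓ 1-01 10-0✓ 10-1✓ 100-✓ 101-✓
Round 2: 01-- 10--
PIs = {-000, -011, -101, 0-00, 0-11, 01--, 1-01, 10--}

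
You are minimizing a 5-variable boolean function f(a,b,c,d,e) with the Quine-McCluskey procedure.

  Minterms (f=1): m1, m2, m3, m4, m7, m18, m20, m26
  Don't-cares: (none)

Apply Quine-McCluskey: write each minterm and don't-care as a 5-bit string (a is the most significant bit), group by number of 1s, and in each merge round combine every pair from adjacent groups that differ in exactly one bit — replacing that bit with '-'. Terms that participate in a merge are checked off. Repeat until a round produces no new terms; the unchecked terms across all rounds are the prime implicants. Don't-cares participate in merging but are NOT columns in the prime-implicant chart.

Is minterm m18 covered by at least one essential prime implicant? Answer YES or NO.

YES

[col 0] 00001*, 00010*, 00011*, 00100*, 00111*, 10010*, 10100*, 11010*
[col 1] -0010, -0100, 00-11, 000-1, 0001-, 1-010
Prime implicants: -0010, -0100, 00-11, 000-1, 0001-, 1-010
PI chart (minterm → PIs covering it):
  1 | 000-1  (sole → essential)
  2 | -0010,0001-
  3 | 00-11,000-1,0001-
  4 | -0100  (sole → essential)
  7 | 00-11  (sole → essential)
  18 | -0010,1-010
  20 | -0100  (sole → essential)
  26 | 1-010  (sole → essential)
Essential prime implicants: -0100, 00-11, 000-1, 1-010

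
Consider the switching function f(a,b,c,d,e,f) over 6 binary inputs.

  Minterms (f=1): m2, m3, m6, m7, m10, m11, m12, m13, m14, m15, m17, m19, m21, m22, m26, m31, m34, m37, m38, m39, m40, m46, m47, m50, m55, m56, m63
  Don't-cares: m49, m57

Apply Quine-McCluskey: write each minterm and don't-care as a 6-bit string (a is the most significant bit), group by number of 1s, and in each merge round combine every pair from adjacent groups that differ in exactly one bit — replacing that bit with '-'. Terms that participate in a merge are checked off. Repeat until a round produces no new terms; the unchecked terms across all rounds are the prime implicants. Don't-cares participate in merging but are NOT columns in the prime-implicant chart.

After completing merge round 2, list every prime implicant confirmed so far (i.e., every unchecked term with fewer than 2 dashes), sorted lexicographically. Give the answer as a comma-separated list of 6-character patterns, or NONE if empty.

[col 0] 000010*, 000011*, 000110*, 000111*, 001010*, 001011*, 001100*, 001101*, 001110*, 001111*, 010001*, 010011*, 010101*, 010110*, 011010*, 011111*, 100010*, 100101*, 100110*, 100111*, 101000*, 101110*, 101111*, 110001*, 110010*, 110111*, 111000*, 111001*, 111111*
[col 1] -00010*, -00110*, -00111*, -01110*, -01111*, -10001, -11111*, 0-0011, 0-0110, 0-1010, 0-1111*, 00-010*, 00-011*, 00-110*, 00-111*, 000-10*, 000-11*, 00001-*, 00011-*, 001-10*, 001-11*, 00101-*, 0011-0*, 0011-1*, 00110-*, 00111-*, 010-01, 0100-1, 1-0010, 1-0111*, 1-1000, 1-1111*, 10-110*, 10-111*, 100-10*, 1001-1, 10011-*, 10111-*, 11-001, 11-111*, 11100-
[col 2] --1111, -0-110*, -0-111*, -00-10, -0011-*, -0111-*, 00--10*, 00--11*, 00-01-*, 00-11-*, 000-1-*, 001-1-*, 0011--, 1--111, 10-11-*
[col 3] -0-11-, 00--1-
Prime implicants: --1111, -0-11-, -00-10, -10001, 0-0011, 0-0110, 0-1010, 00--1-, 0011--, 010-01, 0100-1, 1--111, 1-0010, 1-1000, 1001-1, 11-001, 11100-

-10001, 0-0011, 0-0110, 0-1010, 010-01, 0100-1, 1-0010, 1-1000, 1001-1, 11-001, 11100-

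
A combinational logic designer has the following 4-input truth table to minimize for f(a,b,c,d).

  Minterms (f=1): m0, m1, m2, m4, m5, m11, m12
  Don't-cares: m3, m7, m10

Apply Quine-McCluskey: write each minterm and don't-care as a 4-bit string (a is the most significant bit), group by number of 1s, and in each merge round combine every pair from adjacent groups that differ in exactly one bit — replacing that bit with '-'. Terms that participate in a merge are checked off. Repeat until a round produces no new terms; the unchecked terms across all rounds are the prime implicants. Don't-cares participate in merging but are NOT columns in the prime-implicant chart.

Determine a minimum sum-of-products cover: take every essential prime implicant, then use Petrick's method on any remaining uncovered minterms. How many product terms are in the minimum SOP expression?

3

size-2^0 implicants → 0000(✓)  0001(✓)  0010(✓)  0011(✓)  0100(✓)  0101(✓)  0111(✓)  1010(✓)  1011(✓)  1100(✓)
size-2^1 implicants → -010(✓)  -011(✓)  -100  0-00(✓)  0-01(✓)  0-11(✓)  00-0(✓)  00-1(✓)  000-(✓)  001-(✓)  01-1(✓)  010-(✓)  101-(✓)
size-2^2 implicants → -01-  0--1  0-0-  00--
Unchecked terms (primes): -01-, -100, 0--1, 0-0-, 00--
Minterm coverage:
  m0 ⊆ 0-0-,00--
  m1 ⊆ 0--1,0-0-,00--
  m2 ⊆ -01-,00--
  m4 ⊆ -100,0-0-
  m5 ⊆ 0--1,0-0-
  m11 ⊆ -01- [E]
  m12 ⊆ -100 [E]
E = {-01-, -100}
Petrick residual → 0-0-
Cover = b'c + bc'd' + a'c'  |cover|=3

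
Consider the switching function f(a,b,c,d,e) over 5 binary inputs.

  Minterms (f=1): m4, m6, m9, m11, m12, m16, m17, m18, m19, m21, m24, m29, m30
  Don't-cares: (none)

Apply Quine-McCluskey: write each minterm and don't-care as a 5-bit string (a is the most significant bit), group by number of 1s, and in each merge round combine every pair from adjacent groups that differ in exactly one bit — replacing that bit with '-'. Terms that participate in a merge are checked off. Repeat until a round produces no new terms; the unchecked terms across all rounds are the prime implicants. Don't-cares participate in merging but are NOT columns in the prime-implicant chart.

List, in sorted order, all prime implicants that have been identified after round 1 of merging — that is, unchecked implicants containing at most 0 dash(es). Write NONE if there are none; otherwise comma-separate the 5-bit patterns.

Round 0: 00100✓ 00110✓ 01001✓ 01011✓ 01100✓ 10000✓ 10001✓ 10010✓ 10011✓ 10101✓ 11000✓ 11101✓ 11110
Round 1: 0-100 001-0 010-1 1-000 1-101 10-01 100-0✓ 100-1✓ 1000-✓ 1001-✓
Round 2: 100--
PIs = {0-100, 001-0, 010-1, 1-000, 1-101, 10-01, 100--, 11110}

11110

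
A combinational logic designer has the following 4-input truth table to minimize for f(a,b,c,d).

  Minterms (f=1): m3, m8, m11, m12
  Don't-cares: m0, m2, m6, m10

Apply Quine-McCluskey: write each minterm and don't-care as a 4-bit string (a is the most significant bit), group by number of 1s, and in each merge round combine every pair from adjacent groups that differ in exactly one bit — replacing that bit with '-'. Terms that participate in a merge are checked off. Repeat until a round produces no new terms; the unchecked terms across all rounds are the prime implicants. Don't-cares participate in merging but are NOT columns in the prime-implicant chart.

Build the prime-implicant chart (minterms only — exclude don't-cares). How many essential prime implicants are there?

2

Round 0: 0000✓ 0010✓ 0011✓ 0110✓ 1000✓ 1010✓ 1011✓ 1100✓
Round 1: -000✓ -010✓ -011✓ 0-10 00-0✓ 001-✓ 1-00 10-0✓ 101-✓
Round 2: -0-0 -01-
PIs = {-0-0, -01-, 0-10, 1-00}
Coverage chart:
  m3: -01- ←essential
  m8: -0-0,1-00
  m11: -01- ←essential
  m12: 1-00 ←essential
Essential: -01-, 1-00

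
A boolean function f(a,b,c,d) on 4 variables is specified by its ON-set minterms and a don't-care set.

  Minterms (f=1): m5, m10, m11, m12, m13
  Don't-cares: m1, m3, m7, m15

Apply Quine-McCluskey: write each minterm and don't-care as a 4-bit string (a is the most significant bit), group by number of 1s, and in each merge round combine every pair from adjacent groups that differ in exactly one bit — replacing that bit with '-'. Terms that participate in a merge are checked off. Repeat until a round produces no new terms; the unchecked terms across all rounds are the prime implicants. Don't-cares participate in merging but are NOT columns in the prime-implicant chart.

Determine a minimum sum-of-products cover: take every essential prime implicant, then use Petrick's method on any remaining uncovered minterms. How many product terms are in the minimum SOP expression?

3

[col 0] 0001*, 0011*, 0101*, 0111*, 1010*, 1011*, 1100*, 1101*, 1111*
[col 1] -011*, -101*, -111*, 0-01*, 0-11*, 00-1*, 01-1*, 1-11*, 101-, 11-1*, 110-
[col 2] --11, -1-1, 0--1
Prime implicants: --11, -1-1, 0--1, 101-, 110-
PI chart (minterm → PIs covering it):
  5 | -1-1,0--1
  10 | 101-  (sole → essential)
  11 | --11,101-
  12 | 110-  (sole → essential)
  13 | -1-1,110-
Essential prime implicants: 101-, 110-
Petrick residual → -1-1
Minimum SOP uses 3 PIs: bd + ab'c + abc'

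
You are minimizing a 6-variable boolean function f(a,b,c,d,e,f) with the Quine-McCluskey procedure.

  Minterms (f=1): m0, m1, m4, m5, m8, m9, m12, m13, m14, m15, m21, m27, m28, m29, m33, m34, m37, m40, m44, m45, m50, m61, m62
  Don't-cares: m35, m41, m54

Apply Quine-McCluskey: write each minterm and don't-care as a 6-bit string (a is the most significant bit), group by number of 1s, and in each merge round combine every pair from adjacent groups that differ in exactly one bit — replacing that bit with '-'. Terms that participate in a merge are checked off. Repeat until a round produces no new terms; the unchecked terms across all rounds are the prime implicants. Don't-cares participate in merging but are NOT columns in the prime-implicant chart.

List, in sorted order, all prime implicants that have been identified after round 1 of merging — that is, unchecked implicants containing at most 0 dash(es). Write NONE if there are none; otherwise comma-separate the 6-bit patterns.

011011

size-2^0 implicants → 000000(✓)  000001(✓)  000100(✓)  000101(✓)  001000(✓)  001001(✓)  001100(✓)  001101(✓)  001110(✓)  001111(✓)  010101(✓)  011011  011100(✓)  011101(✓)  100001(✓)  100010(✓)  100011(✓)  100101(✓)  101000(✓)  101001(✓)  101100(✓)  101101(✓)  110010(✓)  110110(✓)  111101(✓)  111110(✓)
size-2^1 implicants → -00001(✓)  -00101(✓)  -01000(✓)  -01001(✓)  -01100(✓)  -01101(✓)  -11101(✓)  0-0101(✓)  0-1100(✓)  0-1101(✓)  00-000(✓)  00-001(✓)  00-100(✓)  00-101(✓)  000-00(✓)  000-01(✓)  00000-(✓)  00010-(✓)  001-00(✓)  001-01(✓)  00100-(✓)  0011-0(✓)  0011-1(✓)  00110-(✓)  00111-(✓)  01-101(✓)  01110-(✓)  1-0010  1-1101(✓)  10-001(✓)  10-101(✓)  100-01(✓)  1000-1  10001-  101-00(✓)  101-01(✓)  10100-(✓)  10110-(✓)  11-110  110-10
size-2^2 implicants → --1101  -0-001(✓)  -0-101(✓)  -00-01(✓)  -01-00(✓)  -01-01(✓)  -0100-(✓)  -0110-(✓)  0--101  0-110-  00--00(✓)  00--01(✓)  00-00-(✓)  00-10-(✓)  000-0-(✓)  001-0-(✓)  0011--  10--01(✓)  101-0-(✓)
size-2^3 implicants → -0--01  -01-0-  00--0-
Unchecked terms (primes): --1101, -0--01, -01-0-, 0--101, 0-110-, 00--0-, 0011--, 011011, 1-0010, 1000-1, 10001-, 11-110, 110-10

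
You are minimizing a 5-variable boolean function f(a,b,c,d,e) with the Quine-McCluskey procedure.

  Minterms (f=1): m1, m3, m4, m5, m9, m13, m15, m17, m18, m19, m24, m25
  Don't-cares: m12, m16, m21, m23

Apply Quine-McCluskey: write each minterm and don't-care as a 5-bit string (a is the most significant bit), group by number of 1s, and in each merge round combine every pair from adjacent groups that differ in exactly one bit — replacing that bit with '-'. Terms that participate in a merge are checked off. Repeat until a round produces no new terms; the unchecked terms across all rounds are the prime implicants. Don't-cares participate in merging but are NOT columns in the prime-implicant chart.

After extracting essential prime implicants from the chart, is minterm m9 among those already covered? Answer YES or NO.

NO

Round 0: 00001✓ 00011✓ 00100✓ 00101✓ 01001✓ 01100✓ 01101✓ 01111✓ 10000✓ 10001✓ 10010✓ 10011✓ 10101✓ 10111✓ 11000✓ 11001✓
Round 1: -0001✓ -0011✓ -0101✓ -1001✓ 0-001✓ 0-100✓ 0-101✓ 00-01✓ 000-1✓ 0010-✓ 01-01✓ 011-1 0110-✓ 1-000✓ 1-001✓ 10-01✓ 10-11✓ 100-0✓ 100-1✓ 1000-✓ 1001-✓ 101-1✓ 1100-✓
Round 2: --001 -0-01 -00-1 0--01 0-10- 1-00- 10--1 100--
PIs = {--001, -0-01, -00-1, 0--01, 0-10-, 011-1, 1-00-, 10--1, 100--}
Coverage chart:
  m1: --001,-0-01,-00-1,0--01
  m3: -00-1 ←essential
  m4: 0-10- ←essential
  m5: -0-01,0--01,0-10-
  m9: --001,0--01
  m13: 0--01,0-10-,011-1
  m15: 011-1 ←essential
  m17: --001,-0-01,-00-1,1-00-,10--1,100--
  m18: 100-- ←essential
  m19: -00-1,10--1,100--
  m24: 1-00- ←essential
  m25: --001,1-00-
Essential: -00-1, 0-10-, 011-1, 1-00-, 100--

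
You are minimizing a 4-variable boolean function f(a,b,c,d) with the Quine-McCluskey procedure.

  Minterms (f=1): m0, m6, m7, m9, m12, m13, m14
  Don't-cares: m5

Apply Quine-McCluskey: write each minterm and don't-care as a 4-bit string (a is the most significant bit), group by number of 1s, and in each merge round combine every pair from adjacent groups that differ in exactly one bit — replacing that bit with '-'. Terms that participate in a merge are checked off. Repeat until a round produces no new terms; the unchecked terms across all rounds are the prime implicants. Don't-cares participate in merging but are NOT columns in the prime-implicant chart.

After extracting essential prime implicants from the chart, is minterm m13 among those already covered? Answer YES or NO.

YES

Round 0: 0000 0101✓ 0110✓ 0111✓ 1001✓ 1100✓ 1101✓ 1110✓
Round 1: -101 -110 01-1 011- 1-01 11-0 110-
PIs = {-101, -110, 0000, 01-1, 011-, 1-01, 11-0, 110-}
Coverage chart:
  m0: 0000 ←essential
  m6: -110,011-
  m7: 01-1,011-
  m9: 1-01 ←essential
  m12: 11-0,110-
  m13: -101,1-01,110-
  m14: -110,11-0
Essential: 0000, 1-01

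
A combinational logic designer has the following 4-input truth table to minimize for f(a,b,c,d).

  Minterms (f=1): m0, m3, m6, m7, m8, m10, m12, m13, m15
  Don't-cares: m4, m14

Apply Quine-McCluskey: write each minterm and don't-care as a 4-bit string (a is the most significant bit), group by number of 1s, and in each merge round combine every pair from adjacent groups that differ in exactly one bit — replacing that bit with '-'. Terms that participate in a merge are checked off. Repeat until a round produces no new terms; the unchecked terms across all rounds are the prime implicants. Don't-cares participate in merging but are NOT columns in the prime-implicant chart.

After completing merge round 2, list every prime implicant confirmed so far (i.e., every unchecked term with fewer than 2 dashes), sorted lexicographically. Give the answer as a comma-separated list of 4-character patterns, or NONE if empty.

size-2^0 implicants → 0000(✓)  0011(✓)  0100(✓)  0110(✓)  0111(✓)  1000(✓)  1010(✓)  1100(✓)  1101(✓)  1110(✓)  1111(✓)
size-2^1 implicants → -000(✓)  -100(✓)  -110(✓)  -111(✓)  0-00(✓)  0-11  01-0(✓)  011-(✓)  1-00(✓)  1-10(✓)  10-0(✓)  11-0(✓)  11-1(✓)  110-(✓)  111-(✓)
size-2^2 implicants → --00  -1-0  -11-  1--0  11--
Unchecked terms (primes): --00, -1-0, -11-, 0-11, 1--0, 11--

0-11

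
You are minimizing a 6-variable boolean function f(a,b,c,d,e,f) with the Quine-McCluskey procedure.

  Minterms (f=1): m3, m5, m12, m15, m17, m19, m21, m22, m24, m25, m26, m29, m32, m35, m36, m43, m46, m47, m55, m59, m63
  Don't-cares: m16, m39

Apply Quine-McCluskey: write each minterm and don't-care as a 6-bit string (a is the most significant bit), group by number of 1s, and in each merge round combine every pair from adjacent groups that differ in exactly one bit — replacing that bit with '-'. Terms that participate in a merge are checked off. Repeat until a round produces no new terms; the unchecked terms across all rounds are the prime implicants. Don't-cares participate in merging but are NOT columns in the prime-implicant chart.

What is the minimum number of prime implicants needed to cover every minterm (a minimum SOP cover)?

12

[col 0] 000011*, 000101*, 001100, 001111*, 010000*, 010001*, 010011*, 010101*, 010110, 011000*, 011001*, 011010*, 011101*, 100000*, 100011*, 100100*, 100111*, 101011*, 101110*, 101111*, 110111*, 111011*, 111111*
[col 1] -00011, -01111, 0-0011, 0-0101, 01-000*, 01-001*, 01-101*, 010-01*, 0100-1, 01000-*, 011-01*, 0110-0, 01100-*, 1-0111*, 1-1011*, 1-1111*, 10-011*, 10-111*, 100-00, 100-11*, 101-11*, 10111-, 11-111*, 111-11*
[col 2] 01--01, 01-00-, 1--111, 1-1-11, 10--11
Prime implicants: -00011, -01111, 0-0011, 0-0101, 001100, 01--01, 01-00-, 0100-1, 010110, 0110-0, 1--111, 1-1-11, 10--11, 100-00, 10111-
PI chart (minterm → PIs covering it):
  3 | -00011,0-0011
  5 | 0-0101  (sole → essential)
  12 | 001100  (sole → essential)
  15 | -01111  (sole → essential)
  17 | 01--01,01-00-,0100-1
  19 | 0-0011,0100-1
  21 | 0-0101,01--01
  22 | 010110  (sole → essential)
  24 | 01-00-,0110-0
  25 | 01--01,01-00-
  26 | 0110-0  (sole → essential)
  29 | 01--01  (sole → essential)
  32 | 100-00  (sole → essential)
  35 | -00011,10--11
  36 | 100-00  (sole → essential)
  43 | 1-1-11,10--11
  46 | 10111-  (sole → essential)
  47 | -01111,1--111,1-1-11,10--11,10111-
  55 | 1--111  (sole → essential)
  59 | 1-1-11  (sole → essential)
  63 | 1--111,1-1-11
Essential prime implicants: -01111, 0-0101, 001100, 01--01, 010110, 0110-0, 1--111, 1-1-11, 100-00, 10111-
Petrick residual → -00011, 0-0011
Minimum SOP uses 12 PIs: b'c'd'ef + b'cdef + a'c'd'ef + a'c'de'f + a'b'cde'f' + a'be'f + a'bc'def' + a'bcd'f' + adef + acef + ab'c'e'f' + ab'cde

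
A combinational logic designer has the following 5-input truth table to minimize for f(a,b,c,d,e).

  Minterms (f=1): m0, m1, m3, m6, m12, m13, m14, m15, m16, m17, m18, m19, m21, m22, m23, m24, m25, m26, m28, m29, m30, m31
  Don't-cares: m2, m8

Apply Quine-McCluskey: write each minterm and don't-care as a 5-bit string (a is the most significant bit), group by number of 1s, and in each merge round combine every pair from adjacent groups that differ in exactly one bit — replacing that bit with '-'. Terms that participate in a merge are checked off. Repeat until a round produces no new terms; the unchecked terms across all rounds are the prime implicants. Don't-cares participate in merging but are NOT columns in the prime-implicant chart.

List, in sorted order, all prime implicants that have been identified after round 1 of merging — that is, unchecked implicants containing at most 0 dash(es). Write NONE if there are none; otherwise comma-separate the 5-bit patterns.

NONE

Round 0: 00000✓ 00001✓ 00010✓ 00011✓ 00110✓ 01000✓ 01100✓ 01101✓ 01110✓ 01111✓ 10000✓ 10001✓ 10010✓ 10011✓ 10101✓ 10110✓ 10111✓ 11000✓ 11001✓ 11010✓ 11100✓ 11101✓ 11110✓ 11111✓
Round 1: -0000✓ -0001✓ -0010✓ -0011✓ -0110✓ -1000✓ -1100✓ -1101✓ -1110✓ -1111✓ 0-000✓ 0-110✓ 00-10✓ 000-0✓ 000-1✓ 0000-✓ 0001-✓ 01-00✓ 011-0✓ 011-1✓ 0110-✓ 0111-✓ 1-000✓ 1-001✓ 1-010✓ 1-101✓ 1-110✓ 1-111✓ 10-01✓ 10-10✓ 10-11✓ 100-0✓ 100-1✓ 1000-✓ 1001-✓ 101-1✓ 1011-✓ 11-00✓ 11-01✓ 11-10✓ 110-0✓ 1100-✓ 111-0✓ 111-1✓ 1110-✓ 1111-✓
Round 2: --000 --110 -0-10 -00-0✓ -00-1✓ -000-✓ -001-✓ -1-00 -11-0✓ -11-1✓ -110-✓ -111-✓ 000--✓ 011--✓ 1--01 1--10 1-0-0 1-00- 1-1-1 1-11- 10--1 10-1- 100--✓ 11--0 11-0- 111--✓
Round 3: -00-- -11--
PIs = {--000, --110, -0-10, -00--, -1-00, -11--, 1--01, 1--10, 1-0-0, 1-00-, 1-1-1, 1-11-, 10--1, 10-1-, 11--0, 11-0-}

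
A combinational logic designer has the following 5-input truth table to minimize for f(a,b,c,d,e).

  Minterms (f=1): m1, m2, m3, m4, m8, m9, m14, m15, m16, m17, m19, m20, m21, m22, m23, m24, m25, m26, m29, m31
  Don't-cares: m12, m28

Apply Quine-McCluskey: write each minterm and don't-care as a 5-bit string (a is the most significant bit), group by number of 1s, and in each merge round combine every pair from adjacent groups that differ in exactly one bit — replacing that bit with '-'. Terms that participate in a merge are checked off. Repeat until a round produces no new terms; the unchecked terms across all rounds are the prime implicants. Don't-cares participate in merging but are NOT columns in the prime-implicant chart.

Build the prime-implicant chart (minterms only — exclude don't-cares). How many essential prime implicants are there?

5

Round 0: 00001✓ 00010✓ 00011✓ 00100✓ 01000✓ 01001✓ 01100✓ 01110✓ 01111✓ 10000✓ 10001✓ 10011✓ 10100✓ 10101✓ 10110✓ 10111✓ 11000✓ 11001✓ 11010✓ 11100✓ 11101✓ 11111✓
Round 1: -0001✓ -0011✓ -0100✓ -1000✓ -1001✓ -1100✓ -1111 0-001✓ 0-100✓ 000-1✓ 0001- 01-00✓ 0100-✓ 011-0 0111- 1-000✓ 1-001✓ 1-100✓ 1-101✓ 1-111✓ 10-00✓ 10-01✓ 10-11✓ 100-1✓ 1000-✓ 101-0✓ 101-1✓ 1010-✓ 1011-✓ 11-00✓ 11-01✓ 110-0 1100-✓ 111-1✓ 1110-✓
Round 2: --001 --100 -00-1 -1-00 -100- 1--00✓ 1--01✓ 1-00-✓ 1-1-1 1-10-✓ 10--1 10-0-✓ 101-- 11-0-✓
Round 3: 1--0-
PIs = {--001, --100, -00-1, -1-00, -100-, -1111, 0001-, 011-0, 0111-, 1--0-, 1-1-1, 10--1, 101--, 110-0}
Coverage chart:
  m1: --001,-00-1
  m2: 0001- ←essential
  m3: -00-1,0001-
  m4: --100 ←essential
  m8: -1-00,-100-
  m9: --001,-100-
  m14: 011-0,0111-
  m15: -1111,0111-
  m16: 1--0- ←essential
  m17: --001,-00-1,1--0-,10--1
  m19: -00-1,10--1
  m20: --100,1--0-,101--
  m21: 1--0-,1-1-1,10--1,101--
  m22: 101-- ←essential
  m23: 1-1-1,10--1,101--
  m24: -1-00,-100-,1--0-,110-0
  m25: --001,-100-,1--0-
  m26: 110-0 ←essential
  m29: 1--0-,1-1-1
  m31: -1111,1-1-1
Essential: --100, 0001-, 1--0-, 101--, 110-0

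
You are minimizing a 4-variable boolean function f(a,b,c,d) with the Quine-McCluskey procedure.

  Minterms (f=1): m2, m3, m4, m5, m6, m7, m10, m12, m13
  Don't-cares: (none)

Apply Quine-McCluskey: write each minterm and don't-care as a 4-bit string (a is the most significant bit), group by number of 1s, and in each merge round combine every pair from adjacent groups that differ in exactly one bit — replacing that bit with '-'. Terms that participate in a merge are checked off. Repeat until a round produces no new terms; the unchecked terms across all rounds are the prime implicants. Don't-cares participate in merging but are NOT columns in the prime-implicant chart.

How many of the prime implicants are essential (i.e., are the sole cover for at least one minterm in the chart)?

3

size-2^0 implicants → 0010(✓)  0011(✓)  0100(✓)  0101(✓)  0110(✓)  0111(✓)  1010(✓)  1100(✓)  1101(✓)
size-2^1 implicants → -010  -100(✓)  -101(✓)  0-10(✓)  0-11(✓)  001-(✓)  01-0(✓)  01-1(✓)  010-(✓)  011-(✓)  110-(✓)
size-2^2 implicants → -10-  0-1-  01--
Unchecked terms (primes): -010, -10-, 0-1-, 01--
Minterm coverage:
  m2 ⊆ -010,0-1-
  m3 ⊆ 0-1- [E]
  m4 ⊆ -10-,01--
  m5 ⊆ -10-,01--
  m6 ⊆ 0-1-,01--
  m7 ⊆ 0-1-,01--
  m10 ⊆ -010 [E]
  m12 ⊆ -10- [E]
  m13 ⊆ -10- [E]
E = {-010, -10-, 0-1-}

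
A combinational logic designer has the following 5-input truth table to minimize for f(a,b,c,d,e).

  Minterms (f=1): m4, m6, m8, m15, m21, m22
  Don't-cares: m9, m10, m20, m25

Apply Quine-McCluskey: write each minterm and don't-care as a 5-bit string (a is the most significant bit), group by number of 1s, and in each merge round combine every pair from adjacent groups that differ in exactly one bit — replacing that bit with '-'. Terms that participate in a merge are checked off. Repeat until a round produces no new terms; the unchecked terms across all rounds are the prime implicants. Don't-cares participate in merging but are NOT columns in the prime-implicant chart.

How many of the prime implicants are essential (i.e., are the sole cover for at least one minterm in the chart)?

3

Round 0: 00100✓ 00110✓ 01000✓ 01001✓ 01010✓ 01111 10100✓ 10101✓ 10110✓ 11001✓
Round 1: -0100✓ -0110✓ -1001 001-0✓ 010-0 0100- 101-0✓ 1010-
Round 2: -01-0
PIs = {-01-0, -1001, 010-0, 0100-, 01111, 1010-}
Coverage chart:
  m4: -01-0 ←essential
  m6: -01-0 ←essential
  m8: 010-0,0100-
  m15: 01111 ←essential
  m21: 1010- ←essential
  m22: -01-0 ←essential
Essential: -01-0, 01111, 1010-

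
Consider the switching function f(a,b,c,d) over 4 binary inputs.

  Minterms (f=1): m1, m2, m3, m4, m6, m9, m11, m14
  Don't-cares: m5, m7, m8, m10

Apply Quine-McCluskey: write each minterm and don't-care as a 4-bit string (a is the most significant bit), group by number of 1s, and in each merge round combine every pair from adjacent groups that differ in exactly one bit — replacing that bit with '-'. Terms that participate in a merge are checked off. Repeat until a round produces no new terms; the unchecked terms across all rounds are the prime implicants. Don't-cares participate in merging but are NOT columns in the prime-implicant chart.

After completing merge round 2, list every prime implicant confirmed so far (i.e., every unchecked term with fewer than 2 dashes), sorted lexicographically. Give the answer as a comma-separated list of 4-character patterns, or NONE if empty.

size-2^0 implicants → 0001(✓)  0010(✓)  0011(✓)  0100(✓)  0101(✓)  0110(✓)  0111(✓)  1000(✓)  1001(✓)  1010(✓)  1011(✓)  1110(✓)
size-2^1 implicants → -001(✓)  -010(✓)  -011(✓)  -110(✓)  0-01(✓)  0-10(✓)  0-11(✓)  00-1(✓)  001-(✓)  01-0(✓)  01-1(✓)  010-(✓)  011-(✓)  1-10(✓)  10-0(✓)  10-1(✓)  100-(✓)  101-(✓)
size-2^2 implicants → --10  -0-1  -01-  0--1  0-1-  01--  10--
Unchecked terms (primes): --10, -0-1, -01-, 0--1, 0-1-, 01--, 10--

NONE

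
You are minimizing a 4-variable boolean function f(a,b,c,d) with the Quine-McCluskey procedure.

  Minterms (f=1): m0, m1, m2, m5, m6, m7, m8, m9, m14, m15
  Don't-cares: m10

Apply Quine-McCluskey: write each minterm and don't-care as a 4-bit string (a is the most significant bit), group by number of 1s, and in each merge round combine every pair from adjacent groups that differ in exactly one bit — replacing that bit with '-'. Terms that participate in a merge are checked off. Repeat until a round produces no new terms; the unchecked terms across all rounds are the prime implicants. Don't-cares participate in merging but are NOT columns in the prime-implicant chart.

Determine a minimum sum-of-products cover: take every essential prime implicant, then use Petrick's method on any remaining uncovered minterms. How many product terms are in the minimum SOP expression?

4

Round 0: 0000✓ 0001✓ 0010✓ 0101✓ 0110✓ 0111✓ 1000✓ 1001✓ 1010✓ 1110✓ 1111✓
Round 1: -000✓ -001✓ -010✓ -110✓ -111✓ 0-01 0-10✓ 00-0✓ 000-✓ 01-1 011-✓ 1-10✓ 10-0✓ 100-✓ 111-✓
Round 2: --10 -0-0 -00- -11-
PIs = {--10, -0-0, -00-, -11-, 0-01, 01-1}
Coverage chart:
  m0: -0-0,-00-
  m1: -00-,0-01
  m2: --10,-0-0
  m5: 0-01,01-1
  m6: --10,-11-
  m7: -11-,01-1
  m8: -0-0,-00-
  m9: -00- ←essential
  m14: --10,-11-
  m15: -11- ←essential
Essential: -00-, -11-
Petrick residual → --10, 0-01
Min cover (4 terms): cd' + b'c' + bc + a'c'd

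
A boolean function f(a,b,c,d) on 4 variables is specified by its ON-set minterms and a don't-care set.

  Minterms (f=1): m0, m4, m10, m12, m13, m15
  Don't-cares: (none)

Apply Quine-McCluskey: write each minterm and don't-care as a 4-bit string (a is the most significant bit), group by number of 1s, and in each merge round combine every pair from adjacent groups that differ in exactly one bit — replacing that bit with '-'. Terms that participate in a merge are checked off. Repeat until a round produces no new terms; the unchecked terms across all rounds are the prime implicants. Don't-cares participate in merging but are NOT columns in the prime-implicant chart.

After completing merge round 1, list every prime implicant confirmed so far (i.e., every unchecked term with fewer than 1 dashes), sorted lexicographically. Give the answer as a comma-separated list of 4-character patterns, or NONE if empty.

1010

Round 0: 0000✓ 0100✓ 1010 1100✓ 1101✓ 1111✓
Round 1: -100 0-00 11-1 110-
PIs = {-100, 0-00, 1010, 11-1, 110-}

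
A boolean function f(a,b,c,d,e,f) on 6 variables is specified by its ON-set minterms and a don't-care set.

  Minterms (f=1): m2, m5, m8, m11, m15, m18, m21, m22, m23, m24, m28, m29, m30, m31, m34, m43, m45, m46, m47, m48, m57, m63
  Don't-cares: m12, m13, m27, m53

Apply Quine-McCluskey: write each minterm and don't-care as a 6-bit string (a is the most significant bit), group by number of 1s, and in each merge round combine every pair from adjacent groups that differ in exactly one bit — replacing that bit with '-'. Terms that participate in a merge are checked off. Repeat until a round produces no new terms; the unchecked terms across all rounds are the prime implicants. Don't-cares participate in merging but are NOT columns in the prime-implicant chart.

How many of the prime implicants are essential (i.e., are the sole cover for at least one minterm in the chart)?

Round 0: 000010✓ 000101✓ 001000✓ 001011✓ 001100✓ 001101✓ 001111✓ 010010✓ 010101✓ 010110✓ 010111✓ 011000✓ 011011✓ 011100✓ 011101✓ 011110✓ 011111✓ 100010✓ 101011✓ 101101✓ 101110✓ 101111✓ 110000 110101✓ 111001 111111✓
Round 1: -00010 -01011✓ -01101✓ -01111✓ -10101 -11111✓ 0-0010 0-0101✓ 0-1000✓ 0-1011✓ 0-1100✓ 0-1101✓ 0-1111✓ 00-101✓ 001-00✓ 001-11✓ 0011-1✓ 00110-✓ 01-101✓ 01-110✓ 01-111✓ 010-10 0101-1✓ 01011-✓ 011-00✓ 011-11✓ 0111-0✓ 0111-1✓ 01110-✓ 01111-✓ 1-1111✓ 101-11✓ 1011-1✓ 10111-
Round 2: --1111 -01-11 -011-1 0--101 0-1-00 0-1-11 0-11-1 0-110- 01-1-1 01-11- 0111--
PIs = {--1111, -00010, -01-11, -011-1, -10101, 0--101, 0-0010, 0-1-00, 0-1-11, 0-11-1, 0-110-, 01-1-1, 01-11-, 010-10, 0111--, 10111-, 110000, 111001}
Coverage chart:
  m2: -00010,0-0010
  m5: 0--101 ←essential
  m8: 0-1-00 ←essential
  m11: -01-11,0-1-11
  m15: --1111,-01-11,-011-1,0-1-11,0-11-1
  m18: 0-0010,010-10
  m21: -10101,0--101,01-1-1
  m22: 01-11-,010-10
  m23: 01-1-1,01-11-
  m24: 0-1-00 ←essential
  m28: 0-1-00,0-110-,0111--
  m29: 0--101,0-11-1,0-110-,01-1-1,0111--
  m30: 01-11-,0111--
  m31: --1111,0-1-11,0-11-1,01-1-1,01-11-,0111--
  m34: -00010 ←essential
  m43: -01-11 ←essential
  m45: -011-1 ←essential
  m46: 10111- ←essential
  m47: --1111,-01-11,-011-1,10111-
  m48: 110000 ←essential
  m57: 111001 ←essential
  m63: --1111 ←essential
Essential: --1111, -00010, -01-11, -011-1, 0--101, 0-1-00, 10111-, 110000, 111001

9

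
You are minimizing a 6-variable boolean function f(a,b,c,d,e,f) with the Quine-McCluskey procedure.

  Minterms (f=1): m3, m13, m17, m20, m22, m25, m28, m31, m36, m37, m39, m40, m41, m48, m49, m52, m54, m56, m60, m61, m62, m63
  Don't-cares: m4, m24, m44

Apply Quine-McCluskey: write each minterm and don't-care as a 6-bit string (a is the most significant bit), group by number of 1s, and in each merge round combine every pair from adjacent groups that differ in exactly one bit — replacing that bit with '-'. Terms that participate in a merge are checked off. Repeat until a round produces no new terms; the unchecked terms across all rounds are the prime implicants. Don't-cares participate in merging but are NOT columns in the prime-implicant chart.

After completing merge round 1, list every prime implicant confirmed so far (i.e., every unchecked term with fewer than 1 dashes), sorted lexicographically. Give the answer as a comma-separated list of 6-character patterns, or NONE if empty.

size-2^0 implicants → 000011  000100(✓)  001101  010001(✓)  010100(✓)  010110(✓)  011000(✓)  011001(✓)  011100(✓)  011111(✓)  100100(✓)  100101(✓)  100111(✓)  101000(✓)  101001(✓)  101100(✓)  110000(✓)  110001(✓)  110100(✓)  110110(✓)  111000(✓)  111100(✓)  111101(✓)  111110(✓)  111111(✓)
size-2^1 implicants → -00100(✓)  -10001  -10100(✓)  -10110(✓)  -11000(✓)  -11100(✓)  -11111  0-0100(✓)  01-001  01-100(✓)  0101-0(✓)  011-00(✓)  01100-  1-0100(✓)  1-1000(✓)  1-1100(✓)  10-100(✓)  1001-1  10010-  101-00(✓)  10100-  11-000(✓)  11-100(✓)  11-110(✓)  110-00(✓)  11000-  1101-0(✓)  111-00(✓)  1111-0(✓)  1111-1(✓)  11110-(✓)  11111-(✓)
size-2^2 implicants → --0100  -1-100  -101-0  -11-00  1--100  1-1-00  11--00  11-1-0  1111--
Unchecked terms (primes): --0100, -1-100, -10001, -101-0, -11-00, -11111, 000011, 001101, 01-001, 01100-, 1--100, 1-1-00, 1001-1, 10010-, 10100-, 11--00, 11-1-0, 11000-, 1111--

000011, 001101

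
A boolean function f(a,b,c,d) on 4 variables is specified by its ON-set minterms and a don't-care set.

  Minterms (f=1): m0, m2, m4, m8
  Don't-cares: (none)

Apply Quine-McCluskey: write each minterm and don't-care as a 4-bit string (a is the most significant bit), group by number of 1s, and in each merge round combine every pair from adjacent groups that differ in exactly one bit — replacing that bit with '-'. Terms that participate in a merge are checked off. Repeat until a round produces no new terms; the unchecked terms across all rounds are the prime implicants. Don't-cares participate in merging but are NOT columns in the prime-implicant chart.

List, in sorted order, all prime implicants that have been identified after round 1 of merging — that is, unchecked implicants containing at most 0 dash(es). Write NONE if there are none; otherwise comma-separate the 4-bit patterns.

NONE

[col 0] 0000*, 0010*, 0100*, 1000*
[col 1] -000, 0-00, 00-0
Prime implicants: -000, 0-00, 00-0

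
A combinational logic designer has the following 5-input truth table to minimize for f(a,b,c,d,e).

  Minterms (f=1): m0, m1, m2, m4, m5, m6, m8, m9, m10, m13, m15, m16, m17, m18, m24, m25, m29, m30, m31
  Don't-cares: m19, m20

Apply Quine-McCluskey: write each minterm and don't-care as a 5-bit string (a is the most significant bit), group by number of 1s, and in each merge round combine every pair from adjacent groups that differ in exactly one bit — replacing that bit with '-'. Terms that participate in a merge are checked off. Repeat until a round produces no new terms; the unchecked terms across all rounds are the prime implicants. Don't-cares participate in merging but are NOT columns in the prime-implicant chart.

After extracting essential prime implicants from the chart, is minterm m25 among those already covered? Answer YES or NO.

Round 0: 00000✓ 00001✓ 00010✓ 00100✓ 00101✓ 00110✓ 01000✓ 01001✓ 01010✓ 01101✓ 01111✓ 10000✓ 10001✓ 10010✓ 10011✓ 10100✓ 11000✓ 11001✓ 11101✓ 11110✓ 11111✓
Round 1: -0000✓ -0001✓ -0010✓ -0100✓ -1000✓ -1001✓ -1101✓ -1111✓ 0-000✓ 0-001✓ 0-010✓ 0-101✓ 00-00✓ 00-01✓ 00-10✓ 000-0✓ 0000-✓ 001-0✓ 0010-✓ 01-01✓ 010-0✓ 0100-✓ 011-1✓ 1-000✓ 1-001✓ 10-00✓ 100-0✓ 100-1✓ 1000-✓ 1001-✓ 11-01✓ 1100-✓ 111-1✓ 1111-
Round 2: --000✓ --001✓ -0-00 -00-0 -000-✓ -1-01 -100-✓ -11-1 0--01 0-0-0 0-00-✓ 00--0 00-0- 1-00-✓ 100--
Round 3: --00-
PIs = {--00-, -0-00, -00-0, -1-01, -11-1, 0--01, 0-0-0, 00--0, 00-0-, 100--, 1111-}
Coverage chart:
  m0: --00-,-0-00,-00-0,0-0-0,00--0,00-0-
  m1: --00-,0--01,00-0-
  m2: -00-0,0-0-0,00--0
  m4: -0-00,00--0,00-0-
  m5: 0--01,00-0-
  m6: 00--0 ←essential
  m8: --00-,0-0-0
  m9: --00-,-1-01,0--01
  m10: 0-0-0 ←essential
  m13: -1-01,-11-1,0--01
  m15: -11-1 ←essential
  m16: --00-,-0-00,-00-0,100--
  m17: --00-,100--
  m18: -00-0,100--
  m24: --00- ←essential
  m25: --00-,-1-01
  m29: -1-01,-11-1
  m30: 1111- ←essential
  m31: -11-1,1111-
Essential: --00-, -11-1, 0-0-0, 00--0, 1111-

YES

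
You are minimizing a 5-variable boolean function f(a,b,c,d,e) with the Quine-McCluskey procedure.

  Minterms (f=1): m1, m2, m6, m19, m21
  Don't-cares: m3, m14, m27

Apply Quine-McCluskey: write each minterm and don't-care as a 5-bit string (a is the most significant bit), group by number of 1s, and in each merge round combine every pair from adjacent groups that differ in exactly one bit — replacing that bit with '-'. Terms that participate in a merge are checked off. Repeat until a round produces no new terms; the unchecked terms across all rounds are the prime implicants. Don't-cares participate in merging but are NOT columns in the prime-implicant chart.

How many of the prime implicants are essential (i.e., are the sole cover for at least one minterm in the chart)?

Round 0: 00001✓ 00010✓ 00011✓ 00110✓ 01110✓ 10011✓ 10101 11011✓
Round 1: -0011 0-110 00-10 000-1 0001- 1-011
PIs = {-0011, 0-110, 00-10, 000-1, 0001-, 1-011, 10101}
Coverage chart:
  m1: 000-1 ←essential
  m2: 00-10,0001-
  m6: 0-110,00-10
  m19: -0011,1-011
  m21: 10101 ←essential
Essential: 000-1, 10101

2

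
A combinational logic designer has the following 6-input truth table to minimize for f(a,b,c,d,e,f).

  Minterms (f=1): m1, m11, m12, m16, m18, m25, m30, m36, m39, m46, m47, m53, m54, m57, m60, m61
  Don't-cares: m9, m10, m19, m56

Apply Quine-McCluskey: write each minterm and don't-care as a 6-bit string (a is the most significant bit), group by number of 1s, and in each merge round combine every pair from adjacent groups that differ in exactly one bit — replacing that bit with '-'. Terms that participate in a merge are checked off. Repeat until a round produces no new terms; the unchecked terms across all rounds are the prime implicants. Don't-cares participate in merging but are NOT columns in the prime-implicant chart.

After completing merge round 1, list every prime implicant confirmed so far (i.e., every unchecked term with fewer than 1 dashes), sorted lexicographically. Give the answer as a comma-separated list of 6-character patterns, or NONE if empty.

001100, 011110, 100100, 110110

[col 0] 000001*, 001001*, 001010*, 001011*, 001100, 010000*, 010010*, 010011*, 011001*, 011110, 100100, 100111*, 101110*, 101111*, 110101*, 110110, 111000*, 111001*, 111100*, 111101*
[col 1] -11001, 0-1001, 00-001, 0010-1, 00101-, 0100-0, 01001-, 10-111, 10111-, 11-101, 111-00*, 111-01*, 11100-*, 11110-*
[col 2] 111-0-
Prime implicants: -11001, 0-1001, 00-001, 0010-1, 00101-, 001100, 0100-0, 01001-, 011110, 10-111, 100100, 10111-, 11-101, 110110, 111-0-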